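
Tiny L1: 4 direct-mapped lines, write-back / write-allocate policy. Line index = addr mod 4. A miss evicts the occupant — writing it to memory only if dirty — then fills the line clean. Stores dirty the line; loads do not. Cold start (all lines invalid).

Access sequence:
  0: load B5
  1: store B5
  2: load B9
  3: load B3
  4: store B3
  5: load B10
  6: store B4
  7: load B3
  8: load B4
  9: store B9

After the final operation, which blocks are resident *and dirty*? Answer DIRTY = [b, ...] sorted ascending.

DIRTY = [3, 4, 9]

  0 | R B5 → L1 miss [-]
  1 | W B5 → L1 hit [D]
  2 | R B9 → L1 miss wb→B5 [-]
  3 | R B3 → L3 miss [-]
  4 | W B3 → L3 hit [D]
  5 | R B10 → L2 miss [-]
  6 | W B4 → L0 miss [D]
  7 | R B3 → L3 hit [D]
  8 | R B4 → L0 hit [D]
  9 | W B9 → L1 hit [D]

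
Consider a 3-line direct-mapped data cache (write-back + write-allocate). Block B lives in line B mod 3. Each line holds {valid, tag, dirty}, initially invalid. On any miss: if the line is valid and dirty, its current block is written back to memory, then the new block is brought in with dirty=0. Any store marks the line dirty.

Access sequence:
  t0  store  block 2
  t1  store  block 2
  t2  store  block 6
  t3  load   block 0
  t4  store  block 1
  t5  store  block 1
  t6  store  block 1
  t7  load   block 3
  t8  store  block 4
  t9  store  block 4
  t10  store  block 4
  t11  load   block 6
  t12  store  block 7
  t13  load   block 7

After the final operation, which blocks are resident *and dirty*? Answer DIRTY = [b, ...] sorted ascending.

  0 | W B2 → L2 miss [D]
  1 | W B2 → L2 hit [D]
  2 | W B6 → L0 miss [D]
  3 | R B0 → L0 miss wb→B6 [-]
  4 | W B1 → L1 miss [D]
  5 | W B1 → L1 hit [D]
  6 | W B1 → L1 hit [D]
  7 | R B3 → L0 miss [-]
  8 | W B4 → L1 miss wb→B1 [D]
  9 | W B4 → L1 hit [D]
  10 | W B4 → L1 hit [D]
  11 | R B6 → L0 miss [-]
  12 | W B7 → L1 miss wb→B4 [D]
  13 | R B7 → L1 hit [D]

DIRTY = [2, 7]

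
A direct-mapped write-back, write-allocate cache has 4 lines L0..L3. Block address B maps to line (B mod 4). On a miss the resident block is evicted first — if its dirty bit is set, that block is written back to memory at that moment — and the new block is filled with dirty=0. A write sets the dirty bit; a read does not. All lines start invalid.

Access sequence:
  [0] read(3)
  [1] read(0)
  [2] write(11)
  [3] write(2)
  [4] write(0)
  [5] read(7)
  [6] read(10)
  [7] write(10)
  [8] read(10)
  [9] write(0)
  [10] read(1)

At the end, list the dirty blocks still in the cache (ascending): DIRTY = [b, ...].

0: R B3 → L3 miss [-]
1: R B0 → L0 miss [-]
2: W B11 → L3 miss [D]
3: W B2 → L2 miss [D]
4: W B0 → L0 hit [D]
5: R B7 → L3 miss wb→B11 [-]
6: R B10 → L2 miss wb→B2 [-]
7: W B10 → L2 hit [D]
8: R B10 → L2 hit [D]
9: W B0 → L0 hit [D]
10: R B1 → L1 miss [-]

DIRTY = [0, 10]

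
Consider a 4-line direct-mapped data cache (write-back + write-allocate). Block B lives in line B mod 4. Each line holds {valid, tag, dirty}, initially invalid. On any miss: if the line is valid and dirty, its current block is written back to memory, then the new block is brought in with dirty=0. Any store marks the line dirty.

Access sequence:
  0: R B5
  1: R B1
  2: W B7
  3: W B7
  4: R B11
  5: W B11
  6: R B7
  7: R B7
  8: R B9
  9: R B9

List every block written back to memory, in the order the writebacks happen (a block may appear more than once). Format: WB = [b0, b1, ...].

0: R B5 -> L1 miss  d=-]
1: R B1 -> L1 miss  d=-]
2: W B7 -> L3 miss  d=D]
3: W B7 -> L3 hit  d=D]
4: R B11 -> L3 miss wb->B7  d=-]
5: W B11 -> L3 hit  d=D]
6: R B7 -> L3 miss wb->B11  d=-]
7: R B7 -> L3 hit  d=-]
8: R B9 -> L1 miss  d=-]
9: R B9 -> L1 hit  d=-]

WB = [7, 11]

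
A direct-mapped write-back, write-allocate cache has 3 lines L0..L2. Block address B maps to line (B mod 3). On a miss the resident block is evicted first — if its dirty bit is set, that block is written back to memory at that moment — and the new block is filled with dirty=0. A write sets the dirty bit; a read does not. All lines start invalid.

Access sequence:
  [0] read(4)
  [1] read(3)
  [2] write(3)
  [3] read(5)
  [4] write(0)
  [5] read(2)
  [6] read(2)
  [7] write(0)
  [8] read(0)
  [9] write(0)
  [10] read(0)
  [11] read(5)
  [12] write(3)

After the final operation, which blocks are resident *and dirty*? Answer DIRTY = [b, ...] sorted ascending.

0: R B4 → L1 miss [-]
1: R B3 → L0 miss [-]
2: W B3 → L0 hit [D]
3: R B5 → L2 miss [-]
4: W B0 → L0 miss wb→B3 [D]
5: R B2 → L2 miss [-]
6: R B2 → L2 hit [-]
7: W B0 → L0 hit [D]
8: R B0 → L0 hit [D]
9: W B0 → L0 hit [D]
10: R B0 → L0 hit [D]
11: R B5 → L2 miss [-]
12: W B3 → L0 miss wb→B0 [D]

DIRTY = [3]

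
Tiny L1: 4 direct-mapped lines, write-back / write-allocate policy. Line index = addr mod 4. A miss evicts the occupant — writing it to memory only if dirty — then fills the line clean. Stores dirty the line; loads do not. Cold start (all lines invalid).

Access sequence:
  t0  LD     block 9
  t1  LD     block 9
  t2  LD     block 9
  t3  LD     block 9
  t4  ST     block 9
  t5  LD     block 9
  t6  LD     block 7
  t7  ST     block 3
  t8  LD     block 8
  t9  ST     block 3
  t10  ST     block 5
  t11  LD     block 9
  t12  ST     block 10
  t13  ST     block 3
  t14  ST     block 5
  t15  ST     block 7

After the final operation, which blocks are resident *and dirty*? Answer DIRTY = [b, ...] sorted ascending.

DIRTY = [5, 7, 10]

  0 | R B9 → L1 miss [-]
  1 | R B9 → L1 hit [-]
  2 | R B9 → L1 hit [-]
  3 | R B9 → L1 hit [-]
  4 | W B9 → L1 hit [D]
  5 | R B9 → L1 hit [D]
  6 | R B7 → L3 miss [-]
  7 | W B3 → L3 miss [D]
  8 | R B8 → L0 miss [-]
  9 | W B3 → L3 hit [D]
  10 | W B5 → L1 miss wb→B9 [D]
  11 | R B9 → L1 miss wb→B5 [-]
  12 | W B10 → L2 miss [D]
  13 | W B3 → L3 hit [D]
  14 | W B5 → L1 miss [D]
  15 | W B7 → L3 miss wb→B3 [D]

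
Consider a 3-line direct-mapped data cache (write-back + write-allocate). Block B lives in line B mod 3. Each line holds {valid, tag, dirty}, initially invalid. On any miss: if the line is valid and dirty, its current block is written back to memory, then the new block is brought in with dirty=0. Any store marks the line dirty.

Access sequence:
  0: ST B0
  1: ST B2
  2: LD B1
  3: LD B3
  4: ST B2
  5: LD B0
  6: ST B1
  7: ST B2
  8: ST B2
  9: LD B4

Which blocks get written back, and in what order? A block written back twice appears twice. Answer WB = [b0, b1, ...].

WB = [0, 1]

0: W B0 → L0 miss [D]
1: W B2 → L2 miss [D]
2: R B1 → L1 miss [-]
3: R B3 → L0 miss wb→B0 [-]
4: W B2 → L2 hit [D]
5: R B0 → L0 miss [-]
6: W B1 → L1 hit [D]
7: W B2 → L2 hit [D]
8: W B2 → L2 hit [D]
9: R B4 → L1 miss wb→B1 [-]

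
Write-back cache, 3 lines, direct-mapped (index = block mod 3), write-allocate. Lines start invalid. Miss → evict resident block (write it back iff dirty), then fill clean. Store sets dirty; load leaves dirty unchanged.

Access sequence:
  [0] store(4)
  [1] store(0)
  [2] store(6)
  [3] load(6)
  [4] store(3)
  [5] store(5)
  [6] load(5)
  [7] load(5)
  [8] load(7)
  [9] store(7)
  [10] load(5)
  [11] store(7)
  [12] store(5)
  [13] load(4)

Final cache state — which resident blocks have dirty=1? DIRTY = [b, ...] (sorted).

  0 | W B4 → L1 miss [D]
  1 | W B0 → L0 miss [D]
  2 | W B6 → L0 miss wb→B0 [D]
  3 | R B6 → L0 hit [D]
  4 | W B3 → L0 miss wb→B6 [D]
  5 | W B5 → L2 miss [D]
  6 | R B5 → L2 hit [D]
  7 | R B5 → L2 hit [D]
  8 | R B7 → L1 miss wb→B4 [-]
  9 | W B7 → L1 hit [D]
  10 | R B5 → L2 hit [D]
  11 | W B7 → L1 hit [D]
  12 | W B5 → L2 hit [D]
  13 | R B4 → L1 miss wb→B7 [-]

DIRTY = [3, 5]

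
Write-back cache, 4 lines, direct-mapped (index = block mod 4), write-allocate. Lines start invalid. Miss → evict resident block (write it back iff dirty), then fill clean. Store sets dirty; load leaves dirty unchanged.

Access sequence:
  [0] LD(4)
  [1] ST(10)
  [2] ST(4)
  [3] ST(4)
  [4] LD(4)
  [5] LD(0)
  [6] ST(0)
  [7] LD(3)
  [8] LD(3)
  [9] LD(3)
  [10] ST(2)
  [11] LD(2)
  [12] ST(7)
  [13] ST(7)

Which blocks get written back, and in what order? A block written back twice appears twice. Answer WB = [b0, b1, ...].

WB = [4, 10]

  0 | R B4 → L0 miss [-]
  1 | W B10 → L2 miss [D]
  2 | W B4 → L0 hit [D]
  3 | W B4 → L0 hit [D]
  4 | R B4 → L0 hit [D]
  5 | R B0 → L0 miss wb→B4 [-]
  6 | W B0 → L0 hit [D]
  7 | R B3 → L3 miss [-]
  8 | R B3 → L3 hit [-]
  9 | R B3 → L3 hit [-]
  10 | W B2 → L2 miss wb→B10 [D]
  11 | R B2 → L2 hit [D]
  12 | W B7 → L3 miss [D]
  13 | W B7 → L3 hit [D]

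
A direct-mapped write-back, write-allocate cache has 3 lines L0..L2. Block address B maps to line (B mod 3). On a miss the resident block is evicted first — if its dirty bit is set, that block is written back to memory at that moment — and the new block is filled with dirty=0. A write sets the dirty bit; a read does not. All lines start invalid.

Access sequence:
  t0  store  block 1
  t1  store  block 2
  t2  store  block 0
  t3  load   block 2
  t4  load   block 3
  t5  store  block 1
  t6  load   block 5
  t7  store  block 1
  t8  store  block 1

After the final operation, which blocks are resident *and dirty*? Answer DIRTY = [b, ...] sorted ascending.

0: W B1 → L1 miss [D]
1: W B2 → L2 miss [D]
2: W B0 → L0 miss [D]
3: R B2 → L2 hit [D]
4: R B3 → L0 miss wb→B0 [-]
5: W B1 → L1 hit [D]
6: R B5 → L2 miss wb→B2 [-]
7: W B1 → L1 hit [D]
8: W B1 → L1 hit [D]

DIRTY = [1]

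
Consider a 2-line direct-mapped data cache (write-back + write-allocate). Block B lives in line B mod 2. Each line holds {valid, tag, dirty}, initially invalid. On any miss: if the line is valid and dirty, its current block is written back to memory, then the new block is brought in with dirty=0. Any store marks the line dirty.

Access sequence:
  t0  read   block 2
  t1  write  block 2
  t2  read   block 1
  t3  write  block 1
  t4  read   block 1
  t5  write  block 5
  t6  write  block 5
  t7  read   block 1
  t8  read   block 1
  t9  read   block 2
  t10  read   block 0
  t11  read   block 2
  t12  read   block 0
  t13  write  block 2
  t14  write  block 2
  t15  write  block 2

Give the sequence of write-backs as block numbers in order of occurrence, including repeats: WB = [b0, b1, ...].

  0 | R B2 → L0 miss [-]
  1 | W B2 → L0 hit [D]
  2 | R B1 → L1 miss [-]
  3 | W B1 → L1 hit [D]
  4 | R B1 → L1 hit [D]
  5 | W B5 → L1 miss wb→B1 [D]
  6 | W B5 → L1 hit [D]
  7 | R B1 → L1 miss wb→B5 [-]
  8 | R B1 → L1 hit [-]
  9 | R B2 → L0 hit [D]
  10 | R B0 → L0 miss wb→B2 [-]
  11 | R B2 → L0 miss [-]
  12 | R B0 → L0 miss [-]
  13 | W B2 → L0 miss [D]
  14 | W B2 → L0 hit [D]
  15 | W B2 → L0 hit [D]

WB = [1, 5, 2]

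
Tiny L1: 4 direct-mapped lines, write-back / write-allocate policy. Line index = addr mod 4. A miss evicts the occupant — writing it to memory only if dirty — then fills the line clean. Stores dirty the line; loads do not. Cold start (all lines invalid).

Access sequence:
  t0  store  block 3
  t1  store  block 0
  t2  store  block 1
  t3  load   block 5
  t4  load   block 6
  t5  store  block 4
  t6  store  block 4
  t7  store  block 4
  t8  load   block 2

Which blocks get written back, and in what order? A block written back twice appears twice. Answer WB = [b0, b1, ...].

0: W B3 -> L3 miss  d=D]
1: W B0 -> L0 miss  d=D]
2: W B1 -> L1 miss  d=D]
3: R B5 -> L1 miss wb->B1  d=-]
4: R B6 -> L2 miss  d=-]
5: W B4 -> L0 miss wb->B0  d=D]
6: W B4 -> L0 hit  d=D]
7: W B4 -> L0 hit  d=D]
8: R B2 -> L2 miss  d=-]

WB = [1, 0]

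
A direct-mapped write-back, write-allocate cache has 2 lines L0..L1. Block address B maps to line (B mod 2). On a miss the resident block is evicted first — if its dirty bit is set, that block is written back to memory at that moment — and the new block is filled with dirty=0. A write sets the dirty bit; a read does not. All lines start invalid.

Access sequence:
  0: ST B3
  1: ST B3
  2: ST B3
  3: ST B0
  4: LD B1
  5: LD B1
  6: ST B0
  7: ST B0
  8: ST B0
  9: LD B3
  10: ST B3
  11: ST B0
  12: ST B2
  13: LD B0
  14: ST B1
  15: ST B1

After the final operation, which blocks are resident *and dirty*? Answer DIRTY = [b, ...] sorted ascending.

0: W B3 -> L1 miss  d=D]
1: W B3 -> L1 hit  d=D]
2: W B3 -> L1 hit  d=D]
3: W B0 -> L0 miss  d=D]
4: R B1 -> L1 miss wb->B3  d=-]
5: R B1 -> L1 hit  d=-]
6: W B0 -> L0 hit  d=D]
7: W B0 -> L0 hit  d=D]
8: W B0 -> L0 hit  d=D]
9: R B3 -> L1 miss  d=-]
10: W B3 -> L1 hit  d=D]
11: W B0 -> L0 hit  d=D]
12: W B2 -> L0 miss wb->B0  d=D]
13: R B0 -> L0 miss wb->B2  d=-]
14: W B1 -> L1 miss wb->B3  d=D]
15: W B1 -> L1 hit  d=D]

DIRTY = [1]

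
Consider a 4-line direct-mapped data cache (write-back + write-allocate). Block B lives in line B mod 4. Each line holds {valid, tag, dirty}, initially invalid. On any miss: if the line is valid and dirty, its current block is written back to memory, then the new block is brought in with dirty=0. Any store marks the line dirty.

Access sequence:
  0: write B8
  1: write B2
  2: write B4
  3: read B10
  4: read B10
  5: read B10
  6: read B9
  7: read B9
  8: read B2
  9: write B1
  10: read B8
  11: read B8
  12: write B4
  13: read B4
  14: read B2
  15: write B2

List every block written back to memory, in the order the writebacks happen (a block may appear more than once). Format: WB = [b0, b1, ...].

  0 | W B8 → L0 miss [D]
  1 | W B2 → L2 miss [D]
  2 | W B4 → L0 miss wb→B8 [D]
  3 | R B10 → L2 miss wb→B2 [-]
  4 | R B10 → L2 hit [-]
  5 | R B10 → L2 hit [-]
  6 | R B9 → L1 miss [-]
  7 | R B9 → L1 hit [-]
  8 | R B2 → L2 miss [-]
  9 | W B1 → L1 miss [D]
  10 | R B8 → L0 miss wb→B4 [-]
  11 | R B8 → L0 hit [-]
  12 | W B4 → L0 miss [D]
  13 | R B4 → L0 hit [D]
  14 | R B2 → L2 hit [-]
  15 | W B2 → L2 hit [D]

WB = [8, 2, 4]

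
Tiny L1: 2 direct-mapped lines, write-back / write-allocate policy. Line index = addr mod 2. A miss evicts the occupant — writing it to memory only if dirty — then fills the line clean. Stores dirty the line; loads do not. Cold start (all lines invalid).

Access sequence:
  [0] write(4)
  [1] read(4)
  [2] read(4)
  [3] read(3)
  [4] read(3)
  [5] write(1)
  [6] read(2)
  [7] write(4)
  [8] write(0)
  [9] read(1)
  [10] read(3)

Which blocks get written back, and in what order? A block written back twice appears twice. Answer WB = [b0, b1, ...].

0: W B4 → L0 miss [D]
1: R B4 → L0 hit [D]
2: R B4 → L0 hit [D]
3: R B3 → L1 miss [-]
4: R B3 → L1 hit [-]
5: W B1 → L1 miss [D]
6: R B2 → L0 miss wb→B4 [-]
7: W B4 → L0 miss [D]
8: W B0 → L0 miss wb→B4 [D]
9: R B1 → L1 hit [D]
10: R B3 → L1 miss wb→B1 [-]

WB = [4, 4, 1]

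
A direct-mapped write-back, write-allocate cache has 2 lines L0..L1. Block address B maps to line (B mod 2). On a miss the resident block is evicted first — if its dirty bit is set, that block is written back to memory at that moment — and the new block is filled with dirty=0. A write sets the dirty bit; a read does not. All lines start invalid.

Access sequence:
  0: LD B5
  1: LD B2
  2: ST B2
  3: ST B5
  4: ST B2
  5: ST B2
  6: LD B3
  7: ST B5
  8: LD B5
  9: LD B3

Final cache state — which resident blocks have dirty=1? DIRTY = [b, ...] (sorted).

0: R B5 -> L1 miss  d=-]
1: R B2 -> L0 miss  d=-]
2: W B2 -> L0 hit  d=D]
3: W B5 -> L1 hit  d=D]
4: W B2 -> L0 hit  d=D]
5: W B2 -> L0 hit  d=D]
6: R B3 -> L1 miss wb->B5  d=-]
7: W B5 -> L1 miss  d=D]
8: R B5 -> L1 hit  d=D]
9: R B3 -> L1 miss wb->B5  d=-]

DIRTY = [2]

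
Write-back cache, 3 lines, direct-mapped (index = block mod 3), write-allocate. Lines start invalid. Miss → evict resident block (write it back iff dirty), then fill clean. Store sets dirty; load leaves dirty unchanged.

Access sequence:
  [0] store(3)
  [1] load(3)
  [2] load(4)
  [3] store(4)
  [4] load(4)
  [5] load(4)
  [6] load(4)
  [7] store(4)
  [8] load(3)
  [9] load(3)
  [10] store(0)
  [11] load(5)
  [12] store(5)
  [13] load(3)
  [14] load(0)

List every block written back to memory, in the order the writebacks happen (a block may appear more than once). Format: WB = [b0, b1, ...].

WB = [3, 0]

0: W B3 -> L0 miss  d=D]
1: R B3 -> L0 hit  d=D]
2: R B4 -> L1 miss  d=-]
3: W B4 -> L1 hit  d=D]
4: R B4 -> L1 hit  d=D]
5: R B4 -> L1 hit  d=D]
6: R B4 -> L1 hit  d=D]
7: W B4 -> L1 hit  d=D]
8: R B3 -> L0 hit  d=D]
9: R B3 -> L0 hit  d=D]
10: W B0 -> L0 miss wb->B3  d=D]
11: R B5 -> L2 miss  d=-]
12: W B5 -> L2 hit  d=D]
13: R B3 -> L0 miss wb->B0  d=-]
14: R B0 -> L0 miss  d=-]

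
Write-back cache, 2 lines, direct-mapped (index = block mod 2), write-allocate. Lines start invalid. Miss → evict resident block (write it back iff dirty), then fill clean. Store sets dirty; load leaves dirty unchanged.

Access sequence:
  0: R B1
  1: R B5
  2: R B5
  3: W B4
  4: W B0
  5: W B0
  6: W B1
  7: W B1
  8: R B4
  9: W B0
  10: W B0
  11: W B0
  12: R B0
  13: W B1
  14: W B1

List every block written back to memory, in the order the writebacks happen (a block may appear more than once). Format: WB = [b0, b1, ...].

0: R B1 → L1 miss [-]
1: R B5 → L1 miss [-]
2: R B5 → L1 hit [-]
3: W B4 → L0 miss [D]
4: W B0 → L0 miss wb→B4 [D]
5: W B0 → L0 hit [D]
6: W B1 → L1 miss [D]
7: W B1 → L1 hit [D]
8: R B4 → L0 miss wb→B0 [-]
9: W B0 → L0 miss [D]
10: W B0 → L0 hit [D]
11: W B0 → L0 hit [D]
12: R B0 → L0 hit [D]
13: W B1 → L1 hit [D]
14: W B1 → L1 hit [D]

WB = [4, 0]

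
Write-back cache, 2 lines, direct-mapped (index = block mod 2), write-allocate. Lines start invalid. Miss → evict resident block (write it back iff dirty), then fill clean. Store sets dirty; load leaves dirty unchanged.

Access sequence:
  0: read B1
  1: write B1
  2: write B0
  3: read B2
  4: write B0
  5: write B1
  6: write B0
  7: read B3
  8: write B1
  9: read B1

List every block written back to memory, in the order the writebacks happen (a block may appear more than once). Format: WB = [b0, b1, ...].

WB = [0, 1]

  0 | R B1 → L1 miss [-]
  1 | W B1 → L1 hit [D]
  2 | W B0 → L0 miss [D]
  3 | R B2 → L0 miss wb→B0 [-]
  4 | W B0 → L0 miss [D]
  5 | W B1 → L1 hit [D]
  6 | W B0 → L0 hit [D]
  7 | R B3 → L1 miss wb→B1 [-]
  8 | W B1 → L1 miss [D]
  9 | R B1 → L1 hit [D]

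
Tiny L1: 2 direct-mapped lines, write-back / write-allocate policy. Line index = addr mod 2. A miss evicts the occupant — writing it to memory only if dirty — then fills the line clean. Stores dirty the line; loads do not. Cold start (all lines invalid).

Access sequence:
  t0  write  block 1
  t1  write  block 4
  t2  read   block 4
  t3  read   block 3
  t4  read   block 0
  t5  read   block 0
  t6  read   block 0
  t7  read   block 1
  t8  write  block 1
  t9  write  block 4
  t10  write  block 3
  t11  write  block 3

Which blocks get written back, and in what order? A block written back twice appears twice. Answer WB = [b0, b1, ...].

0: W B1 -> L1 miss  d=D]
1: W B4 -> L0 miss  d=D]
2: R B4 -> L0 hit  d=D]
3: R B3 -> L1 miss wb->B1  d=-]
4: R B0 -> L0 miss wb->B4  d=-]
5: R B0 -> L0 hit  d=-]
6: R B0 -> L0 hit  d=-]
7: R B1 -> L1 miss  d=-]
8: W B1 -> L1 hit  d=D]
9: W B4 -> L0 miss  d=D]
10: W B3 -> L1 miss wb->B1  d=D]
11: W B3 -> L1 hit  d=D]

WB = [1, 4, 1]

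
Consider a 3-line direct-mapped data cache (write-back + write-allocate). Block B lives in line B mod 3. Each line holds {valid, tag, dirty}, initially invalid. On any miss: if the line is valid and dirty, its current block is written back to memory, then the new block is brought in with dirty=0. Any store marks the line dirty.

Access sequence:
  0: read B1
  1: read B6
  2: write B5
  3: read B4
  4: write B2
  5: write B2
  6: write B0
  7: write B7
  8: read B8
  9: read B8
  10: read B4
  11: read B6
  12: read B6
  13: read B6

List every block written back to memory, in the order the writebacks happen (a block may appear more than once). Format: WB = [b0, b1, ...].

  0 | R B1 → L1 miss [-]
  1 | R B6 → L0 miss [-]
  2 | W B5 → L2 miss [D]
  3 | R B4 → L1 miss [-]
  4 | W B2 → L2 miss wb→B5 [D]
  5 | W B2 → L2 hit [D]
  6 | W B0 → L0 miss [D]
  7 | W B7 → L1 miss [D]
  8 | R B8 → L2 miss wb→B2 [-]
  9 | R B8 → L2 hit [-]
  10 | R B4 → L1 miss wb→B7 [-]
  11 | R B6 → L0 miss wb→B0 [-]
  12 | R B6 → L0 hit [-]
  13 | R B6 → L0 hit [-]

WB = [5, 2, 7, 0]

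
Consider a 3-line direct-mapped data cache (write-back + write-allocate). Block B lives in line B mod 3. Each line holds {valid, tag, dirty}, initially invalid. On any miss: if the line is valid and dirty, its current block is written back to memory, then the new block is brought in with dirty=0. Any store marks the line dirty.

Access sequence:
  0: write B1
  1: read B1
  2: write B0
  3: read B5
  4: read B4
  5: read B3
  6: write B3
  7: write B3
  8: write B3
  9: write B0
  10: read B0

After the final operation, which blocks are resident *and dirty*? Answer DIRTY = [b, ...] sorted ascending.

DIRTY = [0]

0: W B1 -> L1 miss  d=D]
1: R B1 -> L1 hit  d=D]
2: W B0 -> L0 miss  d=D]
3: R B5 -> L2 miss  d=-]
4: R B4 -> L1 miss wb->B1  d=-]
5: R B3 -> L0 miss wb->B0  d=-]
6: W B3 -> L0 hit  d=D]
7: W B3 -> L0 hit  d=D]
8: W B3 -> L0 hit  d=D]
9: W B0 -> L0 miss wb->B3  d=D]
10: R B0 -> L0 hit  d=D]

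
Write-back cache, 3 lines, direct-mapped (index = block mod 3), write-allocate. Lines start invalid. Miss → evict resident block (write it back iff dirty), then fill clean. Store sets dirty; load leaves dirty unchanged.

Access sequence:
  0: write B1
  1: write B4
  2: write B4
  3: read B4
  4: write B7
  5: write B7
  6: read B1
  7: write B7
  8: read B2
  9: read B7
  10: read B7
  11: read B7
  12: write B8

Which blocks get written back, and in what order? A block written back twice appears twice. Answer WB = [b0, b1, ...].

WB = [1, 4, 7]

0: W B1 -> L1 miss  d=D]
1: W B4 -> L1 miss wb->B1  d=D]
2: W B4 -> L1 hit  d=D]
3: R B4 -> L1 hit  d=D]
4: W B7 -> L1 miss wb->B4  d=D]
5: W B7 -> L1 hit  d=D]
6: R B1 -> L1 miss wb->B7  d=-]
7: W B7 -> L1 miss  d=D]
8: R B2 -> L2 miss  d=-]
9: R B7 -> L1 hit  d=D]
10: R B7 -> L1 hit  d=D]
11: R B7 -> L1 hit  d=D]
12: W B8 -> L2 miss  d=D]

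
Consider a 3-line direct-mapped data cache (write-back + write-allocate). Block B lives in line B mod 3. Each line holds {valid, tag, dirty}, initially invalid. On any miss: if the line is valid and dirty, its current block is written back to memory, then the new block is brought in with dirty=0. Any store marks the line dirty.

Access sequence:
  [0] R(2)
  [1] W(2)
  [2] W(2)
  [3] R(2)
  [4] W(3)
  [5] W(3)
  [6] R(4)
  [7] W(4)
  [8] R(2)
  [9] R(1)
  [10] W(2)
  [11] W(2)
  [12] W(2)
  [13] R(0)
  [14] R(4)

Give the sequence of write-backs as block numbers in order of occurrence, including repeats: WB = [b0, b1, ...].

0: R B2 -> L2 miss  d=-]
1: W B2 -> L2 hit  d=D]
2: W B2 -> L2 hit  d=D]
3: R B2 -> L2 hit  d=D]
4: W B3 -> L0 miss  d=D]
5: W B3 -> L0 hit  d=D]
6: R B4 -> L1 miss  d=-]
7: W B4 -> L1 hit  d=D]
8: R B2 -> L2 hit  d=D]
9: R B1 -> L1 miss wb->B4  d=-]
10: W B2 -> L2 hit  d=D]
11: W B2 -> L2 hit  d=D]
12: W B2 -> L2 hit  d=D]
13: R B0 -> L0 miss wb->B3  d=-]
14: R B4 -> L1 miss  d=-]

WB = [4, 3]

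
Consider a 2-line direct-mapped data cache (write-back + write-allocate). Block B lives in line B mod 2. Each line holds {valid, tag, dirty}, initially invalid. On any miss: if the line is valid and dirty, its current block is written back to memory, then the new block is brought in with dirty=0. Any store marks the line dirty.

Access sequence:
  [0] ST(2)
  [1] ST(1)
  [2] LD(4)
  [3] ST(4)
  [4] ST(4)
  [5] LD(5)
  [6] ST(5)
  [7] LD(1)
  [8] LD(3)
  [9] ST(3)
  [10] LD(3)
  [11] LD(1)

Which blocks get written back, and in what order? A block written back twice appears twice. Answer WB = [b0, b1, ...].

WB = [2, 1, 5, 3]

0: W B2 -> L0 miss  d=D]
1: W B1 -> L1 miss  d=D]
2: R B4 -> L0 miss wb->B2  d=-]
3: W B4 -> L0 hit  d=D]
4: W B4 -> L0 hit  d=D]
5: R B5 -> L1 miss wb->B1  d=-]
6: W B5 -> L1 hit  d=D]
7: R B1 -> L1 miss wb->B5  d=-]
8: R B3 -> L1 miss  d=-]
9: W B3 -> L1 hit  d=D]
10: R B3 -> L1 hit  d=D]
11: R B1 -> L1 miss wb->B3  d=-]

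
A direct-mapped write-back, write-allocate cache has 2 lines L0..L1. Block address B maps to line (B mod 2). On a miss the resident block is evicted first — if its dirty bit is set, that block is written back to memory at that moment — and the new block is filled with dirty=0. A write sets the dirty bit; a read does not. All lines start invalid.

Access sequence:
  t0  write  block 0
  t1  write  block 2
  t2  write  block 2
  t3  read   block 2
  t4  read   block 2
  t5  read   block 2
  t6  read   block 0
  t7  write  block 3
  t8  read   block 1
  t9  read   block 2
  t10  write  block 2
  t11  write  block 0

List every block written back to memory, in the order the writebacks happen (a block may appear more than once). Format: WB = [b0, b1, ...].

WB = [0, 2, 3, 2]

0: W B0 → L0 miss [D]
1: W B2 → L0 miss wb→B0 [D]
2: W B2 → L0 hit [D]
3: R B2 → L0 hit [D]
4: R B2 → L0 hit [D]
5: R B2 → L0 hit [D]
6: R B0 → L0 miss wb→B2 [-]
7: W B3 → L1 miss [D]
8: R B1 → L1 miss wb→B3 [-]
9: R B2 → L0 miss [-]
10: W B2 → L0 hit [D]
11: W B0 → L0 miss wb→B2 [D]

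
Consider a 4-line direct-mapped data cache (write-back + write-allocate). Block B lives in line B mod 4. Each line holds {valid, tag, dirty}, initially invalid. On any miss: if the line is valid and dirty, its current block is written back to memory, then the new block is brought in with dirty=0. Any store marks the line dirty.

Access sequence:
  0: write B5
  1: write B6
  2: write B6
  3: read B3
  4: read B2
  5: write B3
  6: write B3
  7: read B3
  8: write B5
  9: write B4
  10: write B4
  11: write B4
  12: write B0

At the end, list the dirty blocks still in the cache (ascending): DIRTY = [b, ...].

DIRTY = [0, 3, 5]

  0 | W B5 → L1 miss [D]
  1 | W B6 → L2 miss [D]
  2 | W B6 → L2 hit [D]
  3 | R B3 → L3 miss [-]
  4 | R B2 → L2 miss wb→B6 [-]
  5 | W B3 → L3 hit [D]
  6 | W B3 → L3 hit [D]
  7 | R B3 → L3 hit [D]
  8 | W B5 → L1 hit [D]
  9 | W B4 → L0 miss [D]
  10 | W B4 → L0 hit [D]
  11 | W B4 → L0 hit [D]
  12 | W B0 → L0 miss wb→B4 [D]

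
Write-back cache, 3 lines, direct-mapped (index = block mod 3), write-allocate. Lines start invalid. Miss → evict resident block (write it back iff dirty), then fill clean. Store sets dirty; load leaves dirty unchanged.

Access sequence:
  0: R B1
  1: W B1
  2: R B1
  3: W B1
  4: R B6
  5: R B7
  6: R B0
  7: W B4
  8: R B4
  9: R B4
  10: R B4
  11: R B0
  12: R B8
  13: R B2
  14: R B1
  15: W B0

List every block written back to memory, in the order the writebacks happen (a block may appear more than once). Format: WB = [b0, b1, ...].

0: R B1 → L1 miss [-]
1: W B1 → L1 hit [D]
2: R B1 → L1 hit [D]
3: W B1 → L1 hit [D]
4: R B6 → L0 miss [-]
5: R B7 → L1 miss wb→B1 [-]
6: R B0 → L0 miss [-]
7: W B4 → L1 miss [D]
8: R B4 → L1 hit [D]
9: R B4 → L1 hit [D]
10: R B4 → L1 hit [D]
11: R B0 → L0 hit [-]
12: R B8 → L2 miss [-]
13: R B2 → L2 miss [-]
14: R B1 → L1 miss wb→B4 [-]
15: W B0 → L0 hit [D]

WB = [1, 4]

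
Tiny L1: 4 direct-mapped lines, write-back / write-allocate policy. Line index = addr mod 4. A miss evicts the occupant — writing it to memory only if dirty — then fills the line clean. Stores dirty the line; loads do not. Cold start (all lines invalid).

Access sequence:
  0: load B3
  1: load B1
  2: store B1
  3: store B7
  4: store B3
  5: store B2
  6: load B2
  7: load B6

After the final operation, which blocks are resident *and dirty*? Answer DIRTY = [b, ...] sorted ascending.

DIRTY = [1, 3]

0: R B3 -> L3 miss  d=-]
1: R B1 -> L1 miss  d=-]
2: W B1 -> L1 hit  d=D]
3: W B7 -> L3 miss  d=D]
4: W B3 -> L3 miss wb->B7  d=D]
5: W B2 -> L2 miss  d=D]
6: R B2 -> L2 hit  d=D]
7: R B6 -> L2 miss wb->B2  d=-]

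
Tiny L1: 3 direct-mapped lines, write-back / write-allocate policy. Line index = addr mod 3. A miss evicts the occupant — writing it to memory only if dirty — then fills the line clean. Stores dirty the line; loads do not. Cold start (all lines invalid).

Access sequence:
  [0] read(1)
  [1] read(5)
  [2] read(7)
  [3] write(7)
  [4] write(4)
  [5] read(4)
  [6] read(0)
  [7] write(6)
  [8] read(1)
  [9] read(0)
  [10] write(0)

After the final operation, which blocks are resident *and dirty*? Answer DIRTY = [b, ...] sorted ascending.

0: R B1 -> L1 miss  d=-]
1: R B5 -> L2 miss  d=-]
2: R B7 -> L1 miss  d=-]
3: W B7 -> L1 hit  d=D]
4: W B4 -> L1 miss wb->B7  d=D]
5: R B4 -> L1 hit  d=D]
6: R B0 -> L0 miss  d=-]
7: W B6 -> L0 miss  d=D]
8: R B1 -> L1 miss wb->B4  d=-]
9: R B0 -> L0 miss wb->B6  d=-]
10: W B0 -> L0 hit  d=D]

DIRTY = [0]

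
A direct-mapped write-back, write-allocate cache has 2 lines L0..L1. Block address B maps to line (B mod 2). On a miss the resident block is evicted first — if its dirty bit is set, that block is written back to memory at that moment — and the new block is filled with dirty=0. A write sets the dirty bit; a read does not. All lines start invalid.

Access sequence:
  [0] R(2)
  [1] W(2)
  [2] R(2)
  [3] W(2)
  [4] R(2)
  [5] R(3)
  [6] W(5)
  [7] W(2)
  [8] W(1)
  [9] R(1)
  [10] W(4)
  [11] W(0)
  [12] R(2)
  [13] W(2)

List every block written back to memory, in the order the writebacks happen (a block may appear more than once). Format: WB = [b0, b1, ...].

0: R B2 -> L0 miss  d=-]
1: W B2 -> L0 hit  d=D]
2: R B2 -> L0 hit  d=D]
3: W B2 -> L0 hit  d=D]
4: R B2 -> L0 hit  d=D]
5: R B3 -> L1 miss  d=-]
6: W B5 -> L1 miss  d=D]
7: W B2 -> L0 hit  d=D]
8: W B1 -> L1 miss wb->B5  d=D]
9: R B1 -> L1 hit  d=D]
10: W B4 -> L0 miss wb->B2  d=D]
11: W B0 -> L0 miss wb->B4  d=D]
12: R B2 -> L0 miss wb->B0  d=-]
13: W B2 -> L0 hit  d=D]

WB = [5, 2, 4, 0]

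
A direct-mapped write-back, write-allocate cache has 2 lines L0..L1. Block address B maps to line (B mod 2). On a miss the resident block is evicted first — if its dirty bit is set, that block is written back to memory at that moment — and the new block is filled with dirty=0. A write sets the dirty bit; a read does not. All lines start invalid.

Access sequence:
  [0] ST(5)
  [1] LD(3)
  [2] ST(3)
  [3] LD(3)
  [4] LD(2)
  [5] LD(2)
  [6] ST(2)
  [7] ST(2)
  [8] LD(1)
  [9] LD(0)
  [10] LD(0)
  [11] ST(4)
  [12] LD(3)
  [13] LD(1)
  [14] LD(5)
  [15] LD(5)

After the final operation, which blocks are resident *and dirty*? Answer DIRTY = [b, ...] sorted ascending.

  0 | W B5 → L1 miss [D]
  1 | R B3 → L1 miss wb→B5 [-]
  2 | W B3 → L1 hit [D]
  3 | R B3 → L1 hit [D]
  4 | R B2 → L0 miss [-]
  5 | R B2 → L0 hit [-]
  6 | W B2 → L0 hit [D]
  7 | W B2 → L0 hit [D]
  8 | R B1 → L1 miss wb→B3 [-]
  9 | R B0 → L0 miss wb→B2 [-]
  10 | R B0 → L0 hit [-]
  11 | W B4 → L0 miss [D]
  12 | R B3 → L1 miss [-]
  13 | R B1 → L1 miss [-]
  14 | R B5 → L1 miss [-]
  15 | R B5 → L1 hit [-]

DIRTY = [4]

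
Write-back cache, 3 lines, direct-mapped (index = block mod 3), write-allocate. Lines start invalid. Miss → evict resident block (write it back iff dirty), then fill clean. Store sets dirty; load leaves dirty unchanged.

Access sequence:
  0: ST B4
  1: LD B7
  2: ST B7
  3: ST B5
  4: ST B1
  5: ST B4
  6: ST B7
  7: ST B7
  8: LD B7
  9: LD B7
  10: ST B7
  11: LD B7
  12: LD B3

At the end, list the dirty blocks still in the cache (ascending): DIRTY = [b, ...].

DIRTY = [5, 7]

0: W B4 → L1 miss [D]
1: R B7 → L1 miss wb→B4 [-]
2: W B7 → L1 hit [D]
3: W B5 → L2 miss [D]
4: W B1 → L1 miss wb→B7 [D]
5: W B4 → L1 miss wb→B1 [D]
6: W B7 → L1 miss wb→B4 [D]
7: W B7 → L1 hit [D]
8: R B7 → L1 hit [D]
9: R B7 → L1 hit [D]
10: W B7 → L1 hit [D]
11: R B7 → L1 hit [D]
12: R B3 → L0 miss [-]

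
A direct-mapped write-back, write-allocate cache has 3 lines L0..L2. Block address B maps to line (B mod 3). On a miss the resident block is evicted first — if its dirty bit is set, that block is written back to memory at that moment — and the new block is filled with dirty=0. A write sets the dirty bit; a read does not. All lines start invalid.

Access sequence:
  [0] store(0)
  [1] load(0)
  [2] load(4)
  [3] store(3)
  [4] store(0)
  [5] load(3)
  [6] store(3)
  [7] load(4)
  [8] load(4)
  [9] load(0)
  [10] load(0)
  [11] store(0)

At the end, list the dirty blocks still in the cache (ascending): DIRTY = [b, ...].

  0 | W B0 → L0 miss [D]
  1 | R B0 → L0 hit [D]
  2 | R B4 → L1 miss [-]
  3 | W B3 → L0 miss wb→B0 [D]
  4 | W B0 → L0 miss wb→B3 [D]
  5 | R B3 → L0 miss wb→B0 [-]
  6 | W B3 → L0 hit [D]
  7 | R B4 → L1 hit [-]
  8 | R B4 → L1 hit [-]
  9 | R B0 → L0 miss wb→B3 [-]
  10 | R B0 → L0 hit [-]
  11 | W B0 → L0 hit [D]

DIRTY = [0]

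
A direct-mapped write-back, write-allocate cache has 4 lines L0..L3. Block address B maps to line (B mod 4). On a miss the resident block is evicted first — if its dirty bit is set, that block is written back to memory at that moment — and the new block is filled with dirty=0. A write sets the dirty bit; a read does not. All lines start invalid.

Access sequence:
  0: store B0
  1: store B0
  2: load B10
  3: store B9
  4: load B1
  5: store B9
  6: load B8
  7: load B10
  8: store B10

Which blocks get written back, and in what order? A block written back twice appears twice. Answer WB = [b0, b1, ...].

  0 | W B0 → L0 miss [D]
  1 | W B0 → L0 hit [D]
  2 | R B10 → L2 miss [-]
  3 | W B9 → L1 miss [D]
  4 | R B1 → L1 miss wb→B9 [-]
  5 | W B9 → L1 miss [D]
  6 | R B8 → L0 miss wb→B0 [-]
  7 | R B10 → L2 hit [-]
  8 | W B10 → L2 hit [D]

WB = [9, 0]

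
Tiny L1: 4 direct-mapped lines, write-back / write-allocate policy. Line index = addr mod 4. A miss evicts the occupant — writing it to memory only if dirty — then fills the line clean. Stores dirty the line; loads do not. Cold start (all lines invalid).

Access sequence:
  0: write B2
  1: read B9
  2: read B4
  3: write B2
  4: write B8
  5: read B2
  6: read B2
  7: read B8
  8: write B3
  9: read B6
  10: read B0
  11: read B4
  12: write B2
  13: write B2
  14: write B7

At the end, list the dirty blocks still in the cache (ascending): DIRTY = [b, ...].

0: W B2 -> L2 miss  d=D]
1: R B9 -> L1 miss  d=-]
2: R B4 -> L0 miss  d=-]
3: W B2 -> L2 hit  d=D]
4: W B8 -> L0 miss  d=D]
5: R B2 -> L2 hit  d=D]
6: R B2 -> L2 hit  d=D]
7: R B8 -> L0 hit  d=D]
8: W B3 -> L3 miss  d=D]
9: R B6 -> L2 miss wb->B2  d=-]
10: R B0 -> L0 miss wb->B8  d=-]
11: R B4 -> L0 miss  d=-]
12: W B2 -> L2 miss  d=D]
13: W B2 -> L2 hit  d=D]
14: W B7 -> L3 miss wb->B3  d=D]

DIRTY = [2, 7]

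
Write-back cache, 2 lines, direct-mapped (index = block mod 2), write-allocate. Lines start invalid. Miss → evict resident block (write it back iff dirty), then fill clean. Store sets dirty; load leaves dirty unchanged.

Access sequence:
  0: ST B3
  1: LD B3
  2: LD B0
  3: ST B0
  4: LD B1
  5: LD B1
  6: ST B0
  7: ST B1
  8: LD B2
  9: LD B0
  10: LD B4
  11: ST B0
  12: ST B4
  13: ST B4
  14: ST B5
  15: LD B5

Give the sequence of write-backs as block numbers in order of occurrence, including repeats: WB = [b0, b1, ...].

WB = [3, 0, 0, 1]

0: W B3 → L1 miss [D]
1: R B3 → L1 hit [D]
2: R B0 → L0 miss [-]
3: W B0 → L0 hit [D]
4: R B1 → L1 miss wb→B3 [-]
5: R B1 → L1 hit [-]
6: W B0 → L0 hit [D]
7: W B1 → L1 hit [D]
8: R B2 → L0 miss wb→B0 [-]
9: R B0 → L0 miss [-]
10: R B4 → L0 miss [-]
11: W B0 → L0 miss [D]
12: W B4 → L0 miss wb→B0 [D]
13: W B4 → L0 hit [D]
14: W B5 → L1 miss wb→B1 [D]
15: R B5 → L1 hit [D]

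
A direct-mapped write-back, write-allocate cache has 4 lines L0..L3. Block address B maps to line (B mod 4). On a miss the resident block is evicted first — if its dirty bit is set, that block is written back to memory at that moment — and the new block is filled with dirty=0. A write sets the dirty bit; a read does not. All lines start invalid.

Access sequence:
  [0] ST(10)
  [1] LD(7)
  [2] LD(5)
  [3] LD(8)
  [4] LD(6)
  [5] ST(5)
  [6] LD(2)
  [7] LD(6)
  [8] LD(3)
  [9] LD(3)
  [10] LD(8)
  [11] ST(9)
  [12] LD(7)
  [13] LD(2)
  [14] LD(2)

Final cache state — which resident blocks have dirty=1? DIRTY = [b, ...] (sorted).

DIRTY = [9]

  0 | W B10 → L2 miss [D]
  1 | R B7 → L3 miss [-]
  2 | R B5 → L1 miss [-]
  3 | R B8 → L0 miss [-]
  4 | R B6 → L2 miss wb→B10 [-]
  5 | W B5 → L1 hit [D]
  6 | R B2 → L2 miss [-]
  7 | R B6 → L2 miss [-]
  8 | R B3 → L3 miss [-]
  9 | R B3 → L3 hit [-]
  10 | R B8 → L0 hit [-]
  11 | W B9 → L1 miss wb→B5 [D]
  12 | R B7 → L3 miss [-]
  13 | R B2 → L2 miss [-]
  14 | R B2 → L2 hit [-]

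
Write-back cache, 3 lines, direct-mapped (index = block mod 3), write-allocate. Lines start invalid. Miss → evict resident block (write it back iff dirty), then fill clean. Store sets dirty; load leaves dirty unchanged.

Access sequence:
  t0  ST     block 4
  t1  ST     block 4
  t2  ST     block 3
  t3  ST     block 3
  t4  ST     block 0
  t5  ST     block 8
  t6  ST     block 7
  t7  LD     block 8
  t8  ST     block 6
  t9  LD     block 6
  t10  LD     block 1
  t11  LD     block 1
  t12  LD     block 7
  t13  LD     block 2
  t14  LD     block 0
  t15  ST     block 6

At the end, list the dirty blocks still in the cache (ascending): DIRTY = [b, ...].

DIRTY = [6]

0: W B4 -> L1 miss  d=D]
1: W B4 -> L1 hit  d=D]
2: W B3 -> L0 miss  d=D]
3: W B3 -> L0 hit  d=D]
4: W B0 -> L0 miss wb->B3  d=D]
5: W B8 -> L2 miss  d=D]
6: W B7 -> L1 miss wb->B4  d=D]
7: R B8 -> L2 hit  d=D]
8: W B6 -> L0 miss wb->B0  d=D]
9: R B6 -> L0 hit  d=D]
10: R B1 -> L1 miss wb->B7  d=-]
11: R B1 -> L1 hit  d=-]
12: R B7 -> L1 miss  d=-]
13: R B2 -> L2 miss wb->B8  d=-]
14: R B0 -> L0 miss wb->B6  d=-]
15: W B6 -> L0 miss  d=D]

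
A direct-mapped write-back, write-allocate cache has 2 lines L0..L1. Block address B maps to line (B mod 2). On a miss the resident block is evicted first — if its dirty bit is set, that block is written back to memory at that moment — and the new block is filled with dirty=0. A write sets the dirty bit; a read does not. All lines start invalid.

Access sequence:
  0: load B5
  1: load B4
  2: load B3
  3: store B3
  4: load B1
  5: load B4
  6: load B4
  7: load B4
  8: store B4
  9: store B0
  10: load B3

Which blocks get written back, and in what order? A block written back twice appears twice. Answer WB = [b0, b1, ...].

WB = [3, 4]

0: R B5 -> L1 miss  d=-]
1: R B4 -> L0 miss  d=-]
2: R B3 -> L1 miss  d=-]
3: W B3 -> L1 hit  d=D]
4: R B1 -> L1 miss wb->B3  d=-]
5: R B4 -> L0 hit  d=-]
6: R B4 -> L0 hit  d=-]
7: R B4 -> L0 hit  d=-]
8: W B4 -> L0 hit  d=D]
9: W B0 -> L0 miss wb->B4  d=D]
10: R B3 -> L1 miss  d=-]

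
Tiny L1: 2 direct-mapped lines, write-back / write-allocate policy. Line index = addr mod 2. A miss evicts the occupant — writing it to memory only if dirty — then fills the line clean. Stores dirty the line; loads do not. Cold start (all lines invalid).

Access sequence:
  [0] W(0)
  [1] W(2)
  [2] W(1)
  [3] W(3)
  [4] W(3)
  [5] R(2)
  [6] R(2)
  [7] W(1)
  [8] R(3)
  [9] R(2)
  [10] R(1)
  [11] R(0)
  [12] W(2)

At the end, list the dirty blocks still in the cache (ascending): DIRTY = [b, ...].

DIRTY = [2]

  0 | W B0 → L0 miss [D]
  1 | W B2 → L0 miss wb→B0 [D]
  2 | W B1 → L1 miss [D]
  3 | W B3 → L1 miss wb→B1 [D]
  4 | W B3 → L1 hit [D]
  5 | R B2 → L0 hit [D]
  6 | R B2 → L0 hit [D]
  7 | W B1 → L1 miss wb→B3 [D]
  8 | R B3 → L1 miss wb→B1 [-]
  9 | R B2 → L0 hit [D]
  10 | R B1 → L1 miss [-]
  11 | R B0 → L0 miss wb→B2 [-]
  12 | W B2 → L0 miss [D]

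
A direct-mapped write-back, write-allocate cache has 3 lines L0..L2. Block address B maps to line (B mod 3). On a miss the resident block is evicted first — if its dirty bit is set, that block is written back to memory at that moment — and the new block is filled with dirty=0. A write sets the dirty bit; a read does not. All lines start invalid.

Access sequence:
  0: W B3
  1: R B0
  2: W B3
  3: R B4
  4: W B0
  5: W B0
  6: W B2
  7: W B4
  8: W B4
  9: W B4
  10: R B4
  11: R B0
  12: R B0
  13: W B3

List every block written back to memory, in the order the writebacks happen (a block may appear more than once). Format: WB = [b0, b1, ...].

WB = [3, 3, 0]

0: W B3 -> L0 miss  d=D]
1: R B0 -> L0 miss wb->B3  d=-]
2: W B3 -> L0 miss  d=D]
3: R B4 -> L1 miss  d=-]
4: W B0 -> L0 miss wb->B3  d=D]
5: W B0 -> L0 hit  d=D]
6: W B2 -> L2 miss  d=D]
7: W B4 -> L1 hit  d=D]
8: W B4 -> L1 hit  d=D]
9: W B4 -> L1 hit  d=D]
10: R B4 -> L1 hit  d=D]
11: R B0 -> L0 hit  d=D]
12: R B0 -> L0 hit  d=D]
13: W B3 -> L0 miss wb->B0  d=D]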